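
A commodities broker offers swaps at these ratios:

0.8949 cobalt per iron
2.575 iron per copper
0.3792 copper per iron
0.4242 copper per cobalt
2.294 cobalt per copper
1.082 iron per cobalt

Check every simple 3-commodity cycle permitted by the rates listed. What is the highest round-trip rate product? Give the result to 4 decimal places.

cobalt→copper→iron→cobalt: 0.4242 × 2.575 × 0.8949 = 0.97751
cobalt→iron→copper→cobalt: 1.082 × 0.3792 × 2.294 = 0.94122
Maximum is cobalt→copper→iron→cobalt at 0.9775; no arbitrage — every cycle loses value.

0.9775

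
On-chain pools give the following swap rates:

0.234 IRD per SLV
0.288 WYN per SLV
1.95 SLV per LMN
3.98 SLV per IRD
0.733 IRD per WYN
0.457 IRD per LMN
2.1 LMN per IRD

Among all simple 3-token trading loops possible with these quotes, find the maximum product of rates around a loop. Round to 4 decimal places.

IRD→LMN→SLV→IRD: 2.1 × 1.95 × 0.234 = 0.95823
IRD→SLV→WYN→IRD: 3.98 × 0.288 × 0.733 = 0.84019
Maximum is IRD→LMN→SLV→IRD at 0.9582; no arbitrage — every cycle loses value.

0.9582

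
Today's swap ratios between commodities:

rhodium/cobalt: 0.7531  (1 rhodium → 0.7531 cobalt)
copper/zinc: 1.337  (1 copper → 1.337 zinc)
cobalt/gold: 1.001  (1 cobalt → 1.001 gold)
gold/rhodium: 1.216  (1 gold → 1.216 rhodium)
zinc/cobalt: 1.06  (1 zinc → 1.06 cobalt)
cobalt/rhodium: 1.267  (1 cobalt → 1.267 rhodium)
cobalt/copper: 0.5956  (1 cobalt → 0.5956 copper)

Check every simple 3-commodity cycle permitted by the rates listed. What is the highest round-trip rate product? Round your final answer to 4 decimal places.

0.9167

gold→rhodium→cobalt→gold: 1.216 × 0.7531 × 1.001 = 0.91669
zinc→cobalt→copper→zinc: 1.06 × 0.5956 × 1.337 = 0.84410
Maximum is gold→rhodium→cobalt→gold at 0.9167; no arbitrage — every cycle loses value.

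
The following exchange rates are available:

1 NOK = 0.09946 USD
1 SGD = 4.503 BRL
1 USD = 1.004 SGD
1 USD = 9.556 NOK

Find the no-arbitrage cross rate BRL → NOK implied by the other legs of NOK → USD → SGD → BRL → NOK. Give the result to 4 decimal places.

2.2239

Known legs of the cycle: 0.09946 × 1.004 × 4.503 = 0.44965985352
For no arbitrage the full-cycle product must be 1, so the missing rate is 1 / 0.44965985352 ≈ 2.223903.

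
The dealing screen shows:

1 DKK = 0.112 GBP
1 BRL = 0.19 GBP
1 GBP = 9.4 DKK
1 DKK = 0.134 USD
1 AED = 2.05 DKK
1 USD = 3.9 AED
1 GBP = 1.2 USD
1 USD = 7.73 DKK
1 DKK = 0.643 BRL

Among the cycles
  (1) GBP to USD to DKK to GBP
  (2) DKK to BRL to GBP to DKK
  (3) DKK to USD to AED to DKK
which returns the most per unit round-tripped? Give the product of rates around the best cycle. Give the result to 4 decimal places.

1.1484

(1) 1.2 × 7.73 × 0.112 = 1.03891
(2) 0.643 × 0.19 × 9.4 = 1.14840
(3) 0.134 × 3.9 × 2.05 = 1.07133
Highest is cycle (2) at 1.1484 (>1, arbitrage).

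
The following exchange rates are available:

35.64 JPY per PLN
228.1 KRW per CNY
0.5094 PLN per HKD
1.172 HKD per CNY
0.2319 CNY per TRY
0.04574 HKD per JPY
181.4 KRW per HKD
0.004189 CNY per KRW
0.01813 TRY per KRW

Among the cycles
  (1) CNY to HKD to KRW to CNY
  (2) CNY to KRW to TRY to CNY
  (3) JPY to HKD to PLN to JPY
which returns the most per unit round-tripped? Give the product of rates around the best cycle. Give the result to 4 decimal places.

0.9590

(1) 1.172 × 181.4 × 0.004189 = 0.89058
(2) 228.1 × 0.01813 × 0.2319 = 0.95901
(3) 0.04574 × 0.5094 × 35.64 = 0.83041
Highest is cycle (2) at 0.9590 (≤1, no arbitrage).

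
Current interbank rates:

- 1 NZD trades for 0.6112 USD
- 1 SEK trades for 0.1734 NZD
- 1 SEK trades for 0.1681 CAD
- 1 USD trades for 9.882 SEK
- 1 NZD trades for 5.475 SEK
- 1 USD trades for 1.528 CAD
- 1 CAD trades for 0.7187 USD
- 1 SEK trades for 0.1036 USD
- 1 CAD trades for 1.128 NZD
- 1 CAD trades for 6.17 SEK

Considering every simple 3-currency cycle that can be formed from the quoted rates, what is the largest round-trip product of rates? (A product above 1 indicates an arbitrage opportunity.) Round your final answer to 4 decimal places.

USD→SEK→CAD→USD: 9.882 × 0.1681 × 0.7187 = 1.19388
NZD→USD→CAD→NZD: 0.6112 × 1.528 × 1.128 = 1.05345
NZD→USD→SEK→NZD: 0.6112 × 9.882 × 0.1734 = 1.04731
NZD→SEK→CAD→NZD: 5.475 × 0.1681 × 1.128 = 1.03815
USD→CAD→SEK→USD: 1.528 × 6.17 × 0.1036 = 0.97672
Maximum is USD→SEK→CAD→USD at 1.1939; arbitrage exists.

1.1939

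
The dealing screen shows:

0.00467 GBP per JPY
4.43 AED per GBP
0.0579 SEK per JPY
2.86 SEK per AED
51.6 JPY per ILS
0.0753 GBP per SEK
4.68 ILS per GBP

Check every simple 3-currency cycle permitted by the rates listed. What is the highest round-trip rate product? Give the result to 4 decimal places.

JPY→GBP→ILS→JPY: 0.00467 × 4.68 × 51.6 = 1.12775
AED→SEK→GBP→AED: 2.86 × 0.0753 × 4.43 = 0.95404
Maximum is JPY→GBP→ILS→JPY at 1.1277; arbitrage exists.

1.1277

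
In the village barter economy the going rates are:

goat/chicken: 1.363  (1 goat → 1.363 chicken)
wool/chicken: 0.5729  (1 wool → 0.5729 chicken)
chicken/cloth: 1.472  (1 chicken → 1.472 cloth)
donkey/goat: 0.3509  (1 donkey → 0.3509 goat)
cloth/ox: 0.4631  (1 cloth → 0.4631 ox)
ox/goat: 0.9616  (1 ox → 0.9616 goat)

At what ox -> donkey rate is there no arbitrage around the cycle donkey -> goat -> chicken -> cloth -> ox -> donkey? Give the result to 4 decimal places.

3.0672

Known legs of the cycle: 0.3509 × 1.363 × 1.472 × 0.4631 = 0.32603319134144
For no arbitrage the full-cycle product must be 1, so the missing rate is 1 / 0.32603319134144 ≈ 3.067172.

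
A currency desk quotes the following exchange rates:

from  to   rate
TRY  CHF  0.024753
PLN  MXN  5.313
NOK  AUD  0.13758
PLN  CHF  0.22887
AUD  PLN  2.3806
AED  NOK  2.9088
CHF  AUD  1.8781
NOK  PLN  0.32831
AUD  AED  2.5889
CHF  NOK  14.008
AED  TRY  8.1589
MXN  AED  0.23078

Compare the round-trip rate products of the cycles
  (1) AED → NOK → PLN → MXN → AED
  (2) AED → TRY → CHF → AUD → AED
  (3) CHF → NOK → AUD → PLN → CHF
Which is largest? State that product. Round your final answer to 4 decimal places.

(1) 2.9088 × 0.32831 × 5.313 × 0.23078 = 1.17094
(2) 8.1589 × 0.024753 × 1.8781 × 2.5889 = 0.98196
(3) 14.008 × 0.13758 × 2.3806 × 0.22887 = 1.05004
Highest is cycle (1) at 1.1709 (>1, arbitrage).

1.1709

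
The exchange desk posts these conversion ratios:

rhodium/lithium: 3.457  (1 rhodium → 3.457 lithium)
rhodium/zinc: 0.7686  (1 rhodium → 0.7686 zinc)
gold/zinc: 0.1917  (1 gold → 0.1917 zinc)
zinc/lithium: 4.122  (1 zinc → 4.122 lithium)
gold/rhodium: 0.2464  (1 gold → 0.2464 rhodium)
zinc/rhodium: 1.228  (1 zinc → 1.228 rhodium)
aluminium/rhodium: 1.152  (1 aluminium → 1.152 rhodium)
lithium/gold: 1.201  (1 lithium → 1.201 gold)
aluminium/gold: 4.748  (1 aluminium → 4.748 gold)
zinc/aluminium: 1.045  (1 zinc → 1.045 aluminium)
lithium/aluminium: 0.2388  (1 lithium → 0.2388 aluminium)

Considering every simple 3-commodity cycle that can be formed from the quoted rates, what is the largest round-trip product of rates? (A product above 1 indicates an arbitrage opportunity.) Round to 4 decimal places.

lithium→gold→rhodium→lithium: 1.201 × 0.2464 × 3.457 = 1.02302
zinc→aluminium→gold→zinc: 1.045 × 4.748 × 0.1917 = 0.95115
lithium→aluminium→rhodium→lithium: 0.2388 × 1.152 × 3.457 = 0.95101
lithium→gold→zinc→lithium: 1.201 × 0.1917 × 4.122 = 0.94902
zinc→aluminium→rhodium→zinc: 1.045 × 1.152 × 0.7686 = 0.92527
Maximum is lithium→gold→rhodium→lithium at 1.0230; arbitrage exists.

1.0230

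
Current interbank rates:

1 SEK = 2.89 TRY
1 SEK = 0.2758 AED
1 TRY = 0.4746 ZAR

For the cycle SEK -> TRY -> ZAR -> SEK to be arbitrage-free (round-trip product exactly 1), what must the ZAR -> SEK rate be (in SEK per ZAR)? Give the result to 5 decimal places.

Known legs of the cycle: 2.89 × 0.4746 = 1.371594
For no arbitrage the full-cycle product must be 1, so the missing rate is 1 / 1.371594 ≈ 0.7290787.

0.72908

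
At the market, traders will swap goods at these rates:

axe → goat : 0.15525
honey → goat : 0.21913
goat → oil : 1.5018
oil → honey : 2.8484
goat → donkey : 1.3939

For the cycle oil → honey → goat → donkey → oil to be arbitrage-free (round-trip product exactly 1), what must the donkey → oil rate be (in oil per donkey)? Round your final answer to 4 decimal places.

1.1494

Known legs of the cycle: 2.8484 × 0.21913 × 1.3939 = 0.8700304124588
For no arbitrage the full-cycle product must be 1, so the missing rate is 1 / 0.8700304124588 ≈ 1.149385.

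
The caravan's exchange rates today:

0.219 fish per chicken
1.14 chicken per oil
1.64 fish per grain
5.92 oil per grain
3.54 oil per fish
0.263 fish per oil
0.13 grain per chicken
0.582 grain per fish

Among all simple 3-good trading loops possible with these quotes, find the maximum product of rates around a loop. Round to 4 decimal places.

fish→grain→oil→fish: 0.582 × 5.92 × 0.263 = 0.90615
fish→oil→chicken→fish: 3.54 × 1.14 × 0.219 = 0.88380
chicken→grain→oil→chicken: 0.13 × 5.92 × 1.14 = 0.87734
Maximum is fish→grain→oil→fish at 0.9062; no arbitrage — every cycle loses value.

0.9062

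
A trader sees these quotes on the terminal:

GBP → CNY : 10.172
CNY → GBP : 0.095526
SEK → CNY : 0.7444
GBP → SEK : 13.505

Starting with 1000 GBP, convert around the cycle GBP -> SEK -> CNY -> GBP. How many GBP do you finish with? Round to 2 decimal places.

1000 GBP × 13.505 = 13505 SEK
13505 SEK × 0.7444 = 10053.122 CNY
10053.122 CNY × 0.095526 = 960.334532172 GBP

960.33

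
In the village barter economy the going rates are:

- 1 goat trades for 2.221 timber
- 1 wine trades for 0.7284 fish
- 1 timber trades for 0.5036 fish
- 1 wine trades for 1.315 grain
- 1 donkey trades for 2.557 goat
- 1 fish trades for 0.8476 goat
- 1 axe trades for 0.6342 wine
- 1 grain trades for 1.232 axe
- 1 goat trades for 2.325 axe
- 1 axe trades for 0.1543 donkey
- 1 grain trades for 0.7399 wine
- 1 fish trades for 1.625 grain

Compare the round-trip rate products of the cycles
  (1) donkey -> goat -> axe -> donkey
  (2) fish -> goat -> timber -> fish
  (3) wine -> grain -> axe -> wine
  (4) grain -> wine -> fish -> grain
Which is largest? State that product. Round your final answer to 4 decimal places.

(1) 2.557 × 2.325 × 0.1543 = 0.91732
(2) 0.8476 × 2.221 × 0.5036 = 0.94804
(3) 1.315 × 1.232 × 0.6342 = 1.02745
(4) 0.7399 × 0.7284 × 1.625 = 0.87578
Highest is cycle (3) at 1.0275 (>1, arbitrage).

1.0275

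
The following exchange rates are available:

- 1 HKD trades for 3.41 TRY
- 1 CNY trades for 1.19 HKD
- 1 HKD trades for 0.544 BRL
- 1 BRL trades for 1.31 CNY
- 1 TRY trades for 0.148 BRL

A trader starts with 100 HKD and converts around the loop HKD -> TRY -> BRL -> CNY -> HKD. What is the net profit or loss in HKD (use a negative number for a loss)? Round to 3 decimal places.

-21.325

100 HKD × 3.41 = 341 TRY
341 TRY × 0.148 = 50.468 BRL
50.468 BRL × 1.31 = 66.11308 CNY
66.11308 CNY × 1.19 = 78.6745652 HKD
Net change: 78.6745652 − 100 = -21.3254348 HKD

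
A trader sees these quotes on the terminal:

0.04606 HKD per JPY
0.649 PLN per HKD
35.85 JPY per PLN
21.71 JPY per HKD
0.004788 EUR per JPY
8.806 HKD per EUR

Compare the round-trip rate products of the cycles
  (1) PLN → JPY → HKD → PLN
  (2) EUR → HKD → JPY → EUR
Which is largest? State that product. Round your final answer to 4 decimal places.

(1) 35.85 × 0.04606 × 0.649 = 1.07166
(2) 8.806 × 21.71 × 0.004788 = 0.91536
Highest is cycle (1) at 1.0717 (>1, arbitrage).

1.0717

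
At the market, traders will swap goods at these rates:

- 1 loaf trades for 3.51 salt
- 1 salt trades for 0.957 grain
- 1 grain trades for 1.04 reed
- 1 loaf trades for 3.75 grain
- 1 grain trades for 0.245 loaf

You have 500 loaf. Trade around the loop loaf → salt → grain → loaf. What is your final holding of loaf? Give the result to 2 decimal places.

500 loaf × 3.51 = 1755 salt
1755 salt × 0.957 = 1679.535 grain
1679.535 grain × 0.245 = 411.486075 loaf

411.49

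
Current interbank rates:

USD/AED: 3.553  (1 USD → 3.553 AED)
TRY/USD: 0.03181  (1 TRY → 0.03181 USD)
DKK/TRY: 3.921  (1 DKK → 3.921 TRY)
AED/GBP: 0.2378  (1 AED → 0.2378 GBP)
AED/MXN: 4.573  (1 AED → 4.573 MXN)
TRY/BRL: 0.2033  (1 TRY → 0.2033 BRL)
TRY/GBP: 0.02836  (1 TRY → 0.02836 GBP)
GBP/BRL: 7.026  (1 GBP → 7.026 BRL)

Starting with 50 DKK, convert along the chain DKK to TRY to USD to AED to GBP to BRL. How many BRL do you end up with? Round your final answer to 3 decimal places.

37.021

50 DKK × 3.921 = 196.05 TRY
196.05 TRY × 0.03181 = 6.2363505 USD
6.2363505 USD × 3.553 = 22.1577533265 AED
22.1577533265 AED × 0.2378 = 5.2691137410417 GBP
5.2691137410417 GBP × 7.026 = 37.0207931445589842 BRL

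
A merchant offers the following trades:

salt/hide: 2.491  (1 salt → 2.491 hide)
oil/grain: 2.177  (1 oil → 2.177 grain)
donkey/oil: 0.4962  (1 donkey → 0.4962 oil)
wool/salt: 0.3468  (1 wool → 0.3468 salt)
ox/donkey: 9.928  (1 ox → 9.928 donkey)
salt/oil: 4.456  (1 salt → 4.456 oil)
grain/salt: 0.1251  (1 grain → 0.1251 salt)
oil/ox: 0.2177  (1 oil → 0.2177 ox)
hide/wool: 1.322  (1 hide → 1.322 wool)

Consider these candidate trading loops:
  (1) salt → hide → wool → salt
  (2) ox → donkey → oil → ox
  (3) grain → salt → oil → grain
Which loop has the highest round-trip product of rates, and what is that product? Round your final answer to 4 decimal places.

(1) 2.491 × 1.322 × 0.3468 = 1.14205
(2) 9.928 × 0.4962 × 0.2177 = 1.07245
(3) 0.1251 × 4.456 × 2.177 = 1.21356
Highest is cycle (3) at 1.2136 (>1, arbitrage).

1.2136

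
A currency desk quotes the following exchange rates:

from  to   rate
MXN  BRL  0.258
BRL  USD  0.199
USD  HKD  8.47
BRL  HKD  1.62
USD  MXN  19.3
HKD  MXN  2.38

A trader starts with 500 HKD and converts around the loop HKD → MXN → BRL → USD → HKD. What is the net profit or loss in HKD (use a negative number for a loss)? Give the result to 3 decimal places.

500 HKD × 2.38 = 1190 MXN
1190 MXN × 0.258 = 307.02 BRL
307.02 BRL × 0.199 = 61.09698 USD
61.09698 USD × 8.47 = 517.4914206 HKD
Net change: 517.4914206 − 500 = 17.4914206 HKD

17.491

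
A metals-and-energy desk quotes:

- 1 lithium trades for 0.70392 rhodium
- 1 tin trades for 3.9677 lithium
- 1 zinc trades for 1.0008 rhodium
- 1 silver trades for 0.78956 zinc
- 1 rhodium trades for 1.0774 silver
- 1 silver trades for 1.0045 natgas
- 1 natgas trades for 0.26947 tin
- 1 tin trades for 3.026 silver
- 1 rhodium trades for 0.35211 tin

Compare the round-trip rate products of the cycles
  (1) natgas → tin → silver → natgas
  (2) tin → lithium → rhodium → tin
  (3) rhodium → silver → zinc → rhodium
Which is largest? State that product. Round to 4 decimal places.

(1) 0.26947 × 3.026 × 1.0045 = 0.81909
(2) 3.9677 × 0.70392 × 0.35211 = 0.98342
(3) 1.0774 × 0.78956 × 1.0008 = 0.85135
Highest is cycle (2) at 0.9834 (≤1, no arbitrage).

0.9834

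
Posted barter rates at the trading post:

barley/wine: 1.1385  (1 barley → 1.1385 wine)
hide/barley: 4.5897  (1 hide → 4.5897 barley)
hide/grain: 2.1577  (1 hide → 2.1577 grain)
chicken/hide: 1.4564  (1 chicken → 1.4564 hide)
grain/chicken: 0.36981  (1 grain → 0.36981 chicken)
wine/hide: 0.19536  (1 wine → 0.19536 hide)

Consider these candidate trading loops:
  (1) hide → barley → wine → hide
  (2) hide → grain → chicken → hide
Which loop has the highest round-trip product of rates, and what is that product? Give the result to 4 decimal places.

1.1621

(1) 4.5897 × 1.1385 × 0.19536 = 1.02083
(2) 2.1577 × 0.36981 × 1.4564 = 1.16212
Highest is cycle (2) at 1.1621 (>1, arbitrage).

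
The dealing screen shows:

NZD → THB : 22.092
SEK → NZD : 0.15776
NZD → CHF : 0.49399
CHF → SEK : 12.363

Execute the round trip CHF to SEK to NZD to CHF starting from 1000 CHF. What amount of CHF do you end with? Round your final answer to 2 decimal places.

1000 CHF × 12.363 = 12363 SEK
12363 SEK × 0.15776 = 1950.38688 NZD
1950.38688 NZD × 0.49399 = 963.4716148512 CHF

963.47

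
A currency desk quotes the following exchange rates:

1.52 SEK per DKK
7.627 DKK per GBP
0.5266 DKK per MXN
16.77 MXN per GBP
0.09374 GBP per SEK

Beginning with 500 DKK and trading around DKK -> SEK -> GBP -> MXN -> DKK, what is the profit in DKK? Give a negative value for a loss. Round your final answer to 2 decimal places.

500 DKK × 1.52 = 760 SEK
760 SEK × 0.09374 = 71.2424 GBP
71.2424 GBP × 16.77 = 1194.735048 MXN
1194.735048 MXN × 0.5266 = 629.1474762768 DKK
Net change: 629.1474762768 − 500 = 129.1474762768 DKK

129.15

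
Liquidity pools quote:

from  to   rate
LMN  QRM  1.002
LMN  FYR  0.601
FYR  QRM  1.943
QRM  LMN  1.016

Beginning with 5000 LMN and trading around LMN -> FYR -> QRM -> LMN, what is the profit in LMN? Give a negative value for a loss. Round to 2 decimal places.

5000 LMN × 0.601 = 3005 FYR
3005 FYR × 1.943 = 5838.715 QRM
5838.715 QRM × 1.016 = 5932.13444 LMN
Net change: 5932.13444 − 5000 = 932.13444 LMN

932.13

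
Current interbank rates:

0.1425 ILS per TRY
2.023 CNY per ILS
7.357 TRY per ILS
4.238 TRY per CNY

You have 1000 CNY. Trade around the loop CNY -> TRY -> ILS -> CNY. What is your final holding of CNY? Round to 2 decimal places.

1221.72

1000 CNY × 4.238 = 4238 TRY
4238 TRY × 0.1425 = 603.915 ILS
603.915 ILS × 2.023 = 1221.720045 CNY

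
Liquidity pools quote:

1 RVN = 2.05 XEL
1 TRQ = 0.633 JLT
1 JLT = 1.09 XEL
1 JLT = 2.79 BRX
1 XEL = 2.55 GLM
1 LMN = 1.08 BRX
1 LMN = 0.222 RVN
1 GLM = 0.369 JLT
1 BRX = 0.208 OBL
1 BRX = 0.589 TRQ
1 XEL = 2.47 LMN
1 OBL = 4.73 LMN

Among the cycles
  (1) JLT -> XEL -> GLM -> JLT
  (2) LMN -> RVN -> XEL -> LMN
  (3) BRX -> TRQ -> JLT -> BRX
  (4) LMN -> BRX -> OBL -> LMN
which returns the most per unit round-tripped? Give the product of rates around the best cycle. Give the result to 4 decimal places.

(1) 1.09 × 2.55 × 0.369 = 1.02564
(2) 0.222 × 2.05 × 2.47 = 1.12410
(3) 0.589 × 0.633 × 2.79 = 1.04022
(4) 1.08 × 0.208 × 4.73 = 1.06255
Highest is cycle (2) at 1.1241 (>1, arbitrage).

1.1241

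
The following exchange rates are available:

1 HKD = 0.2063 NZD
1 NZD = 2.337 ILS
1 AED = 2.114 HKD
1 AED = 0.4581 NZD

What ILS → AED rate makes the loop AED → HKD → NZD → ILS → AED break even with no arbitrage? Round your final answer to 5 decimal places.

0.98115

Known legs of the cycle: 2.114 × 0.2063 × 2.337 = 1.0192082334
For no arbitrage the full-cycle product must be 1, so the missing rate is 1 / 1.0192082334 ≈ 0.9811538.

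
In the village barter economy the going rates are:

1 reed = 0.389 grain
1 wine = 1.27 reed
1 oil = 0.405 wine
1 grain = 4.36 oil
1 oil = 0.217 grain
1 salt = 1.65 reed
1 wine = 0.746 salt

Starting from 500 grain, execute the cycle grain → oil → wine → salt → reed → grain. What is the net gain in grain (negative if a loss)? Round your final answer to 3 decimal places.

500 grain × 4.36 = 2180 oil
2180 oil × 0.405 = 882.9 wine
882.9 wine × 0.746 = 658.6434 salt
658.6434 salt × 1.65 = 1086.76161 reed
1086.76161 reed × 0.389 = 422.75026629 grain
Net change: 422.75026629 − 500 = -77.24973371 grain

-77.250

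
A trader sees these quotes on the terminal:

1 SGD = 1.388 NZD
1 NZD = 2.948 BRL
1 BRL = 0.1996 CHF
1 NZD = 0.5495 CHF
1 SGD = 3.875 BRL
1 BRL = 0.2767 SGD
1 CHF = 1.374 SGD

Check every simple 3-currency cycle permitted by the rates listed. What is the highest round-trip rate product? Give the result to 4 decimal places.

NZD→BRL→SGD→NZD: 2.948 × 0.2767 × 1.388 = 1.13221
SGD→BRL→CHF→SGD: 3.875 × 0.1996 × 1.374 = 1.06272
NZD→CHF→SGD→NZD: 0.5495 × 1.374 × 1.388 = 1.04796
Maximum is NZD→BRL→SGD→NZD at 1.1322; arbitrage exists.

1.1322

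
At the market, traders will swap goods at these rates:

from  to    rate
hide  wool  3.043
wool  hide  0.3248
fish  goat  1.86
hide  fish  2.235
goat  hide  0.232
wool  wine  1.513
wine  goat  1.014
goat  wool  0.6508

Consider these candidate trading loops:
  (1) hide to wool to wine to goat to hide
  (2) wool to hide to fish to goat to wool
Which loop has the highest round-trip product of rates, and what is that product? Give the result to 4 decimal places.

(1) 3.043 × 1.513 × 1.014 × 0.232 = 1.08310
(2) 0.3248 × 2.235 × 1.86 × 0.6508 = 0.87873
Highest is cycle (1) at 1.0831 (>1, arbitrage).

1.0831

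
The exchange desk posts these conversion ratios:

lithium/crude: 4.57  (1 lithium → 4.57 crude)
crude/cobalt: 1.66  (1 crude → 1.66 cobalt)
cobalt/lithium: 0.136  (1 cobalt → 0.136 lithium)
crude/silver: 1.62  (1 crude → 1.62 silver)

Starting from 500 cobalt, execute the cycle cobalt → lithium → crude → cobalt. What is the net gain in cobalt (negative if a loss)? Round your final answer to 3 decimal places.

15.862

500 cobalt × 0.136 = 68 lithium
68 lithium × 4.57 = 310.76 crude
310.76 crude × 1.66 = 515.8616 cobalt
Net change: 515.8616 − 500 = 15.8616 cobalt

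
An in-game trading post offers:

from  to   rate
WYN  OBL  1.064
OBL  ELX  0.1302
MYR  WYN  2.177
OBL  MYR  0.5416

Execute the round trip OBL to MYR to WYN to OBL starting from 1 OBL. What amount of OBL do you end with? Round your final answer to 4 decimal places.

1 OBL × 0.5416 = 0.5416 MYR
0.5416 MYR × 2.177 = 1.1790632 WYN
1.1790632 WYN × 1.064 = 1.2545232448 OBL

1.2545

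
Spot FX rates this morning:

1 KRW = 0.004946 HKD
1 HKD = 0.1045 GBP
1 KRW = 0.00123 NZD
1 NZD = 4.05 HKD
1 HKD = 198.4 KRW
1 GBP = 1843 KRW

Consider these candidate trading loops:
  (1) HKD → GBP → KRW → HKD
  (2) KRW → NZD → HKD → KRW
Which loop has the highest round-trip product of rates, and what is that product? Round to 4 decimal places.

(1) 0.1045 × 1843 × 0.004946 = 0.95257
(2) 0.00123 × 4.05 × 198.4 = 0.98833
Highest is cycle (2) at 0.9883 (≤1, no arbitrage).

0.9883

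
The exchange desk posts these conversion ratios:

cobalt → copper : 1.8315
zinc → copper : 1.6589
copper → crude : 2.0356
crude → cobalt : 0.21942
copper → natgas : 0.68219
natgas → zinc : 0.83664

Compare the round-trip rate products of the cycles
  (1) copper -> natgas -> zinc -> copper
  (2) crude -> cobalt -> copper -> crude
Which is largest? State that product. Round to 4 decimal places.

(1) 0.68219 × 0.83664 × 1.6589 = 0.94681
(2) 0.21942 × 1.8315 × 2.0356 = 0.81804
Highest is cycle (1) at 0.9468 (≤1, no arbitrage).

0.9468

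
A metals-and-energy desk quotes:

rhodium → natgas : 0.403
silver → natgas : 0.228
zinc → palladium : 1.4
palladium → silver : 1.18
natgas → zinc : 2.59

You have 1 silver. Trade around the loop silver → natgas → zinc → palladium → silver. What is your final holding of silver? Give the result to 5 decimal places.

1 silver × 0.228 = 0.228 natgas
0.228 natgas × 2.59 = 0.59052 zinc
0.59052 zinc × 1.4 = 0.826728 palladium
0.826728 palladium × 1.18 = 0.97553904 silver

0.97554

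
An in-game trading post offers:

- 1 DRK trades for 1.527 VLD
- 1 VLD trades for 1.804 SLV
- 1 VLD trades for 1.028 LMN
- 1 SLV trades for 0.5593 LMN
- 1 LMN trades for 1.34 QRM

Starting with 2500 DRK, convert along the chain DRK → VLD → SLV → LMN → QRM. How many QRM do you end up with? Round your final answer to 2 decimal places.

2500 DRK × 1.527 = 3817.5 VLD
3817.5 VLD × 1.804 = 6886.77 SLV
6886.77 SLV × 0.5593 = 3851.770461 LMN
3851.770461 LMN × 1.34 = 5161.37241774 QRM

5161.37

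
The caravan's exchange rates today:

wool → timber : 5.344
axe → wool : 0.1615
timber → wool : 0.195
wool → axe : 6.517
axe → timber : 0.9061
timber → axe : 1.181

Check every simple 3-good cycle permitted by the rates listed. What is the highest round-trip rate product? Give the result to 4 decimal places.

1.1515

timber→wool→axe→timber: 0.195 × 6.517 × 0.9061 = 1.15149
timber→axe→wool→timber: 1.181 × 0.1615 × 5.344 = 1.01927
Maximum is timber→wool→axe→timber at 1.1515; arbitrage exists.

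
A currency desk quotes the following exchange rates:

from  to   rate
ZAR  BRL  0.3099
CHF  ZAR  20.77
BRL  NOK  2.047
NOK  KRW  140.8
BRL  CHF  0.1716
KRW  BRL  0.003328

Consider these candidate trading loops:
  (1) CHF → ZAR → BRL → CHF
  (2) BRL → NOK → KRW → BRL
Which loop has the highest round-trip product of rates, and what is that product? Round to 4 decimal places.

1.1045

(1) 20.77 × 0.3099 × 0.1716 = 1.10452
(2) 2.047 × 140.8 × 0.003328 = 0.95919
Highest is cycle (1) at 1.1045 (>1, arbitrage).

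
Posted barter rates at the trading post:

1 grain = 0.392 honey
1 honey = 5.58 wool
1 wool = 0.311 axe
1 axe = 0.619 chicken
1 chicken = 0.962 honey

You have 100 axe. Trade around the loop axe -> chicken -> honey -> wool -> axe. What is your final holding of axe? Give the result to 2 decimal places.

103.34

100 axe × 0.619 = 61.9 chicken
61.9 chicken × 0.962 = 59.5478 honey
59.5478 honey × 5.58 = 332.276724 wool
332.276724 wool × 0.311 = 103.338061164 axe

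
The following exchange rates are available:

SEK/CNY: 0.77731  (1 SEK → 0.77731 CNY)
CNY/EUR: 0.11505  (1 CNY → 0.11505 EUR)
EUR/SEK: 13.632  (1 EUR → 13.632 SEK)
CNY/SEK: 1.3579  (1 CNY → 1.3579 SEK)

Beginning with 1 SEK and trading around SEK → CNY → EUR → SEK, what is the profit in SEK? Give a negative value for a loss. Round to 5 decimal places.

1 SEK × 0.77731 = 0.77731 CNY
0.77731 CNY × 0.11505 = 0.0894295155 EUR
0.0894295155 EUR × 13.632 = 1.219103155296 SEK
Net change: 1.219103155296 − 1 = 0.219103155296 SEK

0.21910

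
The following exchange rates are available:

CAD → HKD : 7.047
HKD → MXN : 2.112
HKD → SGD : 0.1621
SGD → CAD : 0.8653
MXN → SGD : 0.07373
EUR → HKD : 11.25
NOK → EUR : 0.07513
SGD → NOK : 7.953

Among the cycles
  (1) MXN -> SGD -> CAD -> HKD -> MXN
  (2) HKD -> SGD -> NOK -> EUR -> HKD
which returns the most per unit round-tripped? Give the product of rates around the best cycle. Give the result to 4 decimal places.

(1) 0.07373 × 0.8653 × 7.047 × 2.112 = 0.94953
(2) 0.1621 × 7.953 × 0.07513 × 11.25 = 1.08963
Highest is cycle (2) at 1.0896 (>1, arbitrage).

1.0896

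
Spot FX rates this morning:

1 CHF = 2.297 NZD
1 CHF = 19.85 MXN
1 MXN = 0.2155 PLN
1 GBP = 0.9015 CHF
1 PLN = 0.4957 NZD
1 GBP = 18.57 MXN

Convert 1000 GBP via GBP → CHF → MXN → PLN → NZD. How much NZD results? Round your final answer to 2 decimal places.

1000 GBP × 0.9015 = 901.5 CHF
901.5 CHF × 19.85 = 17894.775 MXN
17894.775 MXN × 0.2155 = 3856.3240125 PLN
3856.3240125 PLN × 0.4957 = 1911.57981299625 NZD

1911.58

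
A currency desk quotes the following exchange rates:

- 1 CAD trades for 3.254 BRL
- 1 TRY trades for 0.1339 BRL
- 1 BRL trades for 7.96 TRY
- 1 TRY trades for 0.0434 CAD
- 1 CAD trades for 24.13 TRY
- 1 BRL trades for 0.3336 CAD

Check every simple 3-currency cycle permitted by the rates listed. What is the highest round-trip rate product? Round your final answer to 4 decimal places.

1.1241

CAD→BRL→TRY→CAD: 3.254 × 7.96 × 0.0434 = 1.12414
CAD→TRY→BRL→CAD: 24.13 × 0.1339 × 0.3336 = 1.07786
Maximum is CAD→BRL→TRY→CAD at 1.1241; arbitrage exists.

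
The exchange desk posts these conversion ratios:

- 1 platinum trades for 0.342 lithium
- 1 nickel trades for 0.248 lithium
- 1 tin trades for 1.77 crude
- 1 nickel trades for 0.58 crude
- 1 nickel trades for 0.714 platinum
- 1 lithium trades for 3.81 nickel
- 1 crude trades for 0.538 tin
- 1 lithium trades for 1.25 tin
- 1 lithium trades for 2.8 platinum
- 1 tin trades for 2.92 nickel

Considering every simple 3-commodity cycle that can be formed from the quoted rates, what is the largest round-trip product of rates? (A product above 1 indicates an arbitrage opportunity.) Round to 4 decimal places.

platinum→lithium→nickel→platinum: 0.342 × 3.81 × 0.714 = 0.93036
tin→nickel→crude→tin: 2.92 × 0.58 × 0.538 = 0.91116
lithium→tin→nickel→lithium: 1.25 × 2.92 × 0.248 = 0.90520
Maximum is platinum→lithium→nickel→platinum at 0.9304; no arbitrage — every cycle loses value.

0.9304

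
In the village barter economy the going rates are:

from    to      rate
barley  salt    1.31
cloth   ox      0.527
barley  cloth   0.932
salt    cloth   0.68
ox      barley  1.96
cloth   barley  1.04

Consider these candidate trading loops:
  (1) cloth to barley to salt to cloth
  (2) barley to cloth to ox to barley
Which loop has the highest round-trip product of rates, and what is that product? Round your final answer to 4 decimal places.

(1) 1.04 × 1.31 × 0.68 = 0.92643
(2) 0.932 × 0.527 × 1.96 = 0.96268
Highest is cycle (2) at 0.9627 (≤1, no arbitrage).

0.9627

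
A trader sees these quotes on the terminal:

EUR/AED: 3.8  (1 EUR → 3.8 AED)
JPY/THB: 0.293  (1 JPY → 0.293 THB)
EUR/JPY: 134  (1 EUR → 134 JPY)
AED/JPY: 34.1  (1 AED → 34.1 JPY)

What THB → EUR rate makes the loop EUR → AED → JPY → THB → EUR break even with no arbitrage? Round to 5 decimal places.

Known legs of the cycle: 3.8 × 34.1 × 0.293 = 37.96694
For no arbitrage the full-cycle product must be 1, so the missing rate is 1 / 37.96694 ≈ 0.0263387.

0.02634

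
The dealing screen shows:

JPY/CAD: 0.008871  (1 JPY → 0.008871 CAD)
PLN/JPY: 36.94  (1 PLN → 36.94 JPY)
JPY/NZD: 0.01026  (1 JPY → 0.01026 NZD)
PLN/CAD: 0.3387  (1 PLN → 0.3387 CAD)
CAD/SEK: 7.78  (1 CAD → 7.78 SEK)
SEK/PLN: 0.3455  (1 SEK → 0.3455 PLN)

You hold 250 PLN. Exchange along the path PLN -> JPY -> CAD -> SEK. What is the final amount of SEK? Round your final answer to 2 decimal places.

637.37

250 PLN × 36.94 = 9235 JPY
9235 JPY × 0.008871 = 81.923685 CAD
81.923685 CAD × 7.78 = 637.3662693 SEK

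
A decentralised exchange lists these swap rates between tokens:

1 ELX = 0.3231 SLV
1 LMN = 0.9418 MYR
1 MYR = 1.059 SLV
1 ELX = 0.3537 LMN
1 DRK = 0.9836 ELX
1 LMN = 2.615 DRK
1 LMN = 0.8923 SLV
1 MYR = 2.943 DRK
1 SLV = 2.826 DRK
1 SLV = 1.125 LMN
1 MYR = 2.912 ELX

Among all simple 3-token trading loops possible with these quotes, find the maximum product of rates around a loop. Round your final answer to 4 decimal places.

1.1220

MYR→SLV→LMN→MYR: 1.059 × 1.125 × 0.9418 = 1.12204
MYR→ELX→LMN→MYR: 2.912 × 0.3537 × 0.9418 = 0.97003
DRK→ELX→LMN→DRK: 0.9836 × 0.3537 × 2.615 = 0.90976
SLV→DRK→ELX→SLV: 2.826 × 0.9836 × 0.3231 = 0.89811
Maximum is MYR→SLV→LMN→MYR at 1.1220; arbitrage exists.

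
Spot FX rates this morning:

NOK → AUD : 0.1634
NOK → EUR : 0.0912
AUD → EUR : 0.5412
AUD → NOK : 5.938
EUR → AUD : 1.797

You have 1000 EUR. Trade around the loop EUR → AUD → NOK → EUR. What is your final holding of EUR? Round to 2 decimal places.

973.16

1000 EUR × 1.797 = 1797 AUD
1797 AUD × 5.938 = 10670.586 NOK
10670.586 NOK × 0.0912 = 973.1574432 EUR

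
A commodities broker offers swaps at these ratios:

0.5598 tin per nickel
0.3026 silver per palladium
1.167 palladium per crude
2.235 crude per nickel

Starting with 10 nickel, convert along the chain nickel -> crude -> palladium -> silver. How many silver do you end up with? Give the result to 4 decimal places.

7.8925

10 nickel × 2.235 = 22.35 crude
22.35 crude × 1.167 = 26.08245 palladium
26.08245 palladium × 0.3026 = 7.89254937 silver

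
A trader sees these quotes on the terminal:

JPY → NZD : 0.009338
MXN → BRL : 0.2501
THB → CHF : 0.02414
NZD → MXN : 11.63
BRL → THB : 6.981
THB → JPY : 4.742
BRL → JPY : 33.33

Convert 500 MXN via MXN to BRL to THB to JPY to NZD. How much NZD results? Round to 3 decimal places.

38.656

500 MXN × 0.2501 = 125.05 BRL
125.05 BRL × 6.981 = 872.97405 THB
872.97405 THB × 4.742 = 4139.6429451 JPY
4139.6429451 JPY × 0.009338 = 38.6559858213438 NZD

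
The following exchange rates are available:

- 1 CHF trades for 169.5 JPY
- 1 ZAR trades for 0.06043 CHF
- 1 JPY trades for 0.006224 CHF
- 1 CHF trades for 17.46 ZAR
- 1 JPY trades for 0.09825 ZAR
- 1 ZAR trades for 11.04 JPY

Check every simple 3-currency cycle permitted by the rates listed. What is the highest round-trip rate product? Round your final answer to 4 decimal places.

1.1997

CHF→ZAR→JPY→CHF: 17.46 × 11.04 × 0.006224 = 1.19973
CHF→JPY→ZAR→CHF: 169.5 × 0.09825 × 0.06043 = 1.00636
Maximum is CHF→ZAR→JPY→CHF at 1.1997; arbitrage exists.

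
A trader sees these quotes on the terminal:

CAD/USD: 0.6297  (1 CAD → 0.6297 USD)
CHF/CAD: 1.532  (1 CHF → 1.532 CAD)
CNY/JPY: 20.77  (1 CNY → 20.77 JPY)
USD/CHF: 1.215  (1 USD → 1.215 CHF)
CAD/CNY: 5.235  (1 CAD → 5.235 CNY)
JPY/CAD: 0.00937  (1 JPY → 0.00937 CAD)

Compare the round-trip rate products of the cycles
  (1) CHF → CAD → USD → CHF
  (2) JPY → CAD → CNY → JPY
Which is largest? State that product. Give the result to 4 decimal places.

(1) 1.532 × 0.6297 × 1.215 = 1.17211
(2) 0.00937 × 5.235 × 20.77 = 1.01881
Highest is cycle (1) at 1.1721 (>1, arbitrage).

1.1721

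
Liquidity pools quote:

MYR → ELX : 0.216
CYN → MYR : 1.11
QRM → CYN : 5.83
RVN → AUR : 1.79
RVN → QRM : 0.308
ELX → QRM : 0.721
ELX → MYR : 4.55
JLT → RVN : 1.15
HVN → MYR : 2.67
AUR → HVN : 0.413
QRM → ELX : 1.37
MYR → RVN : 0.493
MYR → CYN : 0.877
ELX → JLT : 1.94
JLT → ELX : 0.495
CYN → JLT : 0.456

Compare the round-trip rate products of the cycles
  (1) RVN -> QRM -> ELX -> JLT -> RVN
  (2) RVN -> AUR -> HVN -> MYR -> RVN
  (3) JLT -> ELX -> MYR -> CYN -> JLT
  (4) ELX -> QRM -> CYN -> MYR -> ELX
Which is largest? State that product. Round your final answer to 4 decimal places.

(1) 0.308 × 1.37 × 1.94 × 1.15 = 0.94139
(2) 1.79 × 0.413 × 2.67 × 0.493 = 0.97311
(3) 0.495 × 4.55 × 0.877 × 0.456 = 0.90070
(4) 0.721 × 5.83 × 1.11 × 0.216 = 1.00781
Highest is cycle (4) at 1.0078 (>1, arbitrage).

1.0078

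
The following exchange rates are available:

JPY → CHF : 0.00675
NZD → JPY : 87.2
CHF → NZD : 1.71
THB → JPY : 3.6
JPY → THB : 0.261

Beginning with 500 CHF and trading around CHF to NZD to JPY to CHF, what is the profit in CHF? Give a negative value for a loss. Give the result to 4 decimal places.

500 CHF × 1.71 = 855 NZD
855 NZD × 87.2 = 74556 JPY
74556 JPY × 0.00675 = 503.253 CHF
Net change: 503.253 − 500 = 3.253 CHF

3.2530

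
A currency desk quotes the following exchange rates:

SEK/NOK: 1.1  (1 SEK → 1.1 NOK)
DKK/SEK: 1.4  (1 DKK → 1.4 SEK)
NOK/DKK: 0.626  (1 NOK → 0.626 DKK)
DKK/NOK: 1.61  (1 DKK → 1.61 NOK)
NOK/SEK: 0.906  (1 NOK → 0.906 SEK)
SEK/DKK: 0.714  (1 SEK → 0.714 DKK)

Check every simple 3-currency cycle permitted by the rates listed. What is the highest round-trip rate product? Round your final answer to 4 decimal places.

1.0415

NOK→SEK→DKK→NOK: 0.906 × 0.714 × 1.61 = 1.04148
NOK→DKK→SEK→NOK: 0.626 × 1.4 × 1.1 = 0.96404
Maximum is NOK→SEK→DKK→NOK at 1.0415; arbitrage exists.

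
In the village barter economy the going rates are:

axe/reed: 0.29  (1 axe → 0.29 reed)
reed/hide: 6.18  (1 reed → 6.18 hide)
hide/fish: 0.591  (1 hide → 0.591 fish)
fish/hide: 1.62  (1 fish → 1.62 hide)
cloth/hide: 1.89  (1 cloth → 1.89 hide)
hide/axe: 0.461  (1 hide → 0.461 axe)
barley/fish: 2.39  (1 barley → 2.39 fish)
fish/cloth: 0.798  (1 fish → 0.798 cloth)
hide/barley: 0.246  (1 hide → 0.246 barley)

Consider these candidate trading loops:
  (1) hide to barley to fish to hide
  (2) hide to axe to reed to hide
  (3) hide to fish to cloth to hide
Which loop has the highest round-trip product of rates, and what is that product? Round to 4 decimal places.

0.9525

(1) 0.246 × 2.39 × 1.62 = 0.95246
(2) 0.461 × 0.29 × 6.18 = 0.82620
(3) 0.591 × 0.798 × 1.89 = 0.89136
Highest is cycle (1) at 0.9525 (≤1, no arbitrage).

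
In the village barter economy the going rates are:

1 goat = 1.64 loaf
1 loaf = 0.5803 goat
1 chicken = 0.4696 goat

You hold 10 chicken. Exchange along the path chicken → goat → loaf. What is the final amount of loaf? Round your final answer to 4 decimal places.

10 chicken × 0.4696 = 4.696 goat
4.696 goat × 1.64 = 7.70144 loaf

7.7014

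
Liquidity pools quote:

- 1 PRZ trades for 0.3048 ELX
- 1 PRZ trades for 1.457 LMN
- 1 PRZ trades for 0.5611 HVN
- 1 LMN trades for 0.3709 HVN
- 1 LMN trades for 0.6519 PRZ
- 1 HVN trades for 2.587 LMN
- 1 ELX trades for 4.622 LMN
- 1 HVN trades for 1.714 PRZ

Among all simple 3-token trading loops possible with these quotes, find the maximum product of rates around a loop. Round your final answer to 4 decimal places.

PRZ→HVN→LMN→PRZ: 0.5611 × 2.587 × 0.6519 = 0.94628
PRZ→LMN→HVN→PRZ: 1.457 × 0.3709 × 1.714 = 0.92625
PRZ→ELX→LMN→PRZ: 0.3048 × 4.622 × 0.6519 = 0.91839
Maximum is PRZ→HVN→LMN→PRZ at 0.9463; no arbitrage — every cycle loses value.

0.9463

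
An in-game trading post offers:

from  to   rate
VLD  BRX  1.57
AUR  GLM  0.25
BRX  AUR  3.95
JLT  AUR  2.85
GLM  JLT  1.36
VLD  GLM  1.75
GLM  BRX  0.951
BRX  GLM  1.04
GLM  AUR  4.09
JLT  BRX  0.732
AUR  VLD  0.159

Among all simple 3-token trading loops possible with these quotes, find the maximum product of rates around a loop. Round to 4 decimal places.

VLD→GLM→AUR→VLD: 1.75 × 4.09 × 0.159 = 1.13804
JLT→BRX→GLM→JLT: 0.732 × 1.04 × 1.36 = 1.03534
BRX→AUR→VLD→BRX: 3.95 × 0.159 × 1.57 = 0.98604
JLT→AUR→GLM→JLT: 2.85 × 0.25 × 1.36 = 0.96900
BRX→AUR→GLM→BRX: 3.95 × 0.25 × 0.951 = 0.93911
Maximum is VLD→GLM→AUR→VLD at 1.1380; arbitrage exists.

1.1380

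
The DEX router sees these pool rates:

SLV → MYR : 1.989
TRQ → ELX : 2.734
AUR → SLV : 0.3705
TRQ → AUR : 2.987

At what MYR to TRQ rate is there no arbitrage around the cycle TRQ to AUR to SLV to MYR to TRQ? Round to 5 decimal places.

0.45430

Known legs of the cycle: 2.987 × 0.3705 × 1.989 = 2.2011934815
For no arbitrage the full-cycle product must be 1, so the missing rate is 1 / 2.2011934815 ≈ 0.4542990.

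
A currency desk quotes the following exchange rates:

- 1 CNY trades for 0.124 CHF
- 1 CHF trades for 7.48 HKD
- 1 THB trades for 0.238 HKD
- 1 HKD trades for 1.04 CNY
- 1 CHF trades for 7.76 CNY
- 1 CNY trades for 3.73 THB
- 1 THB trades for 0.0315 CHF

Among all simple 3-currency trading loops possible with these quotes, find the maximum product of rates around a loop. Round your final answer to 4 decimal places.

0.9646

CHF→HKD→CNY→CHF: 7.48 × 1.04 × 0.124 = 0.96462
CNY→THB→HKD→CNY: 3.73 × 0.238 × 1.04 = 0.92325
CHF→CNY→THB→CHF: 7.76 × 3.73 × 0.0315 = 0.91176
Maximum is CHF→HKD→CNY→CHF at 0.9646; no arbitrage — every cycle loses value.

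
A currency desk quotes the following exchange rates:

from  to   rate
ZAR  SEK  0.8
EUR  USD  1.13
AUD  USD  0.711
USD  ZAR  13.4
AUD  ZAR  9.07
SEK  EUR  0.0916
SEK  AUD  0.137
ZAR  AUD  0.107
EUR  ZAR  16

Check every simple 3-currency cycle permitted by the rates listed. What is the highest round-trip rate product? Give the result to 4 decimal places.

1.1725

SEK→EUR→ZAR→SEK: 0.0916 × 16 × 0.8 = 1.17248
USD→ZAR→AUD→USD: 13.4 × 0.107 × 0.711 = 1.01943
SEK→AUD→ZAR→SEK: 0.137 × 9.07 × 0.8 = 0.99407
Maximum is SEK→EUR→ZAR→SEK at 1.1725; arbitrage exists.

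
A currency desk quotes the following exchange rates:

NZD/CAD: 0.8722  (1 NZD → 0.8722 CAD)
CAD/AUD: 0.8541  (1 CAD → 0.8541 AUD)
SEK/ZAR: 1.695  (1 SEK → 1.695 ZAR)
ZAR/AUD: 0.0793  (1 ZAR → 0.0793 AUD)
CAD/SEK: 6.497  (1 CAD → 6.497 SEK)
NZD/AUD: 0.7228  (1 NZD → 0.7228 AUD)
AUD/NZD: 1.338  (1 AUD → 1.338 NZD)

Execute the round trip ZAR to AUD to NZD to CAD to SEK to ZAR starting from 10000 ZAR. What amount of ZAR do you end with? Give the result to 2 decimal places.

10000 ZAR × 0.0793 = 793 AUD
793 AUD × 1.338 = 1061.034 NZD
1061.034 NZD × 0.8722 = 925.4338548 CAD
925.4338548 CAD × 6.497 = 6012.5437546356 SEK
6012.5437546356 SEK × 1.695 = 10191.261664107342 ZAR

10191.26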